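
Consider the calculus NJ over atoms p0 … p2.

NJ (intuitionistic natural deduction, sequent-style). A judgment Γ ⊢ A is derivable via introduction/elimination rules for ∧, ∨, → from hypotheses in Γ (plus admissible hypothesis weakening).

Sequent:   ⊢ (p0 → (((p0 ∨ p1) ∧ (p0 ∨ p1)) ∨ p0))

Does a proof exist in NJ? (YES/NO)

Derivation (root first):
[→I]  ⊢ (p0 → (((p0 ∨ p1) ∧ (p0 ∨ p1)) ∨ p0))
  [∨I₁] p0 ⊢ (((p0 ∨ p1) ∧ (p0 ∨ p1)) ∨ p0)
    [∧I] p0 ⊢ ((p0 ∨ p1) ∧ (p0 ∨ p1))
      [∨I₁] p0 ⊢ (p0 ∨ p1)
        [Ax] p0 ⊢ p0
      [∨I₁] p0 ⊢ (p0 ∨ p1)
        [Ax] p0 ⊢ p0

Result: YES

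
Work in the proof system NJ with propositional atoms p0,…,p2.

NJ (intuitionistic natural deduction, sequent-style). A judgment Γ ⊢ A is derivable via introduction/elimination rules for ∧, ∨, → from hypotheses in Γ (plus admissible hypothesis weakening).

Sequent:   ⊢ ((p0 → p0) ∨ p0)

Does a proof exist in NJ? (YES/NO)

Proof tree:
[∨I₁]  ⊢ ((p0 → p0) ∨ p0)
  [→I]  ⊢ (p0 → p0)
    [Ax] p0 ⊢ p0

Result: YES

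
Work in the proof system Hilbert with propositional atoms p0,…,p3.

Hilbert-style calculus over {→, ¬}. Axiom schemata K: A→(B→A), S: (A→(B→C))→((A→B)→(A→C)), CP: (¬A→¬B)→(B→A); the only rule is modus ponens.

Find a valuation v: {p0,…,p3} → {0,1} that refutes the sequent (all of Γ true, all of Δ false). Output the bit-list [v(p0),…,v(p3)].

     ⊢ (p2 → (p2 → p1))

Enumerate valuations to refute Γ ⊢ Δ:
  v=0000: Γ:[] Δ:[(p2 → (p2 → p1))=T] refutes=False
  v=0001: Γ:[] Δ:[(p2 → (p2 → p1))=T] refutes=False
  v=0010: Γ:[] Δ:[(p2 → (p2 → p1))=F] refutes=True  ← countermodel

Result: [0, 0, 1, 0]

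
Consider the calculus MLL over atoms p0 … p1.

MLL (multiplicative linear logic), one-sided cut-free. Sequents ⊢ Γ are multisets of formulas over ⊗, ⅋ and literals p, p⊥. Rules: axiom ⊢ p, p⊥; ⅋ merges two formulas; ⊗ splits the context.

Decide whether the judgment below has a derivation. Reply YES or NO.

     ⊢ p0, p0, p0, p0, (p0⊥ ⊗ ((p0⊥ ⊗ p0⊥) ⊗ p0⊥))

Derivation (root first):
[⊗]  ⊢ p0, p0, p0, p0, (p0⊥ ⊗ ((p0⊥ ⊗ p0⊥) ⊗ p0⊥))
  [Ax]  ⊢ p0, p0⊥
  [⊗]  ⊢ p0, p0, p0, ((p0⊥ ⊗ p0⊥) ⊗ p0⊥)
    [⊗]  ⊢ p0, p0, (p0⊥ ⊗ p0⊥)
      [Ax]  ⊢ p0, p0⊥
      [Ax]  ⊢ p0, p0⊥
    [Ax]  ⊢ p0, p0⊥

Result: YES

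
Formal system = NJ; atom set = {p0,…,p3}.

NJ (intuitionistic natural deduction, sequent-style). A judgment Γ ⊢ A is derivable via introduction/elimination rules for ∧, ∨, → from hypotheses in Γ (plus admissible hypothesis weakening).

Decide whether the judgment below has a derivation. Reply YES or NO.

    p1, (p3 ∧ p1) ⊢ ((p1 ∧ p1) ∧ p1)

Proof tree:
[∧I] p1, (p3 ∧ p1) ⊢ ((p1 ∧ p1) ∧ p1)
  [∧I] p1, (p3 ∧ p1) ⊢ (p1 ∧ p1)
    [Wk] p1, (p3 ∧ p1) ⊢ p1
      [Ax] p1 ⊢ p1
    [Ax] p1 ⊢ p1
  [Ax] p1 ⊢ p1

Result: YES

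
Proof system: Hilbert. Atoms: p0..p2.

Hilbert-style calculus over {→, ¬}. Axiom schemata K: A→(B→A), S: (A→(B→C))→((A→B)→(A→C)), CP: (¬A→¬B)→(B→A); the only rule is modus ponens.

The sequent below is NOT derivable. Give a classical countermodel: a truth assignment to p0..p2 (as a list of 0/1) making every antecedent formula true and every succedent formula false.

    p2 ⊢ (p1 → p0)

Search for a countermodel by truth-table:
  v=000: Γ:[p2=F] Δ:[(p1 → p0)=T] refutes=False
  v=001: Γ:[p2=T] Δ:[(p1 → p0)=T] refutes=False
  v=010: Γ:[p2=F] Δ:[(p1 → p0)=F] refutes=False
  v=011: Γ:[p2=T] Δ:[(p1 → p0)=F] refutes=True  ← countermodel

Result: [0, 1, 1]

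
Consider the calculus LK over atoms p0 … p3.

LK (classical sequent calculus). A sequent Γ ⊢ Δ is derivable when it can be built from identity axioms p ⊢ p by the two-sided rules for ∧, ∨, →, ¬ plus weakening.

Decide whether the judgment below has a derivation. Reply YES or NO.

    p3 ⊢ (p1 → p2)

Truth-table refutation:
  v=0000: Γ:[p3=F] Δ:[(p1 → p2)=T] refutes=False
  v=0001: Γ:[p3=T] Δ:[(p1 → p2)=T] refutes=False
  v=0010: Γ:[p3=F] Δ:[(p1 → p2)=T] refutes=False
  v=0011: Γ:[p3=T] Δ:[(p1 → p2)=T] refutes=False
  v=0100: Γ:[p3=F] Δ:[(p1 → p2)=F] refutes=False
  v=0101: Γ:[p3=T] Δ:[(p1 → p2)=F] refutes=True  ← countermodel

Result: NO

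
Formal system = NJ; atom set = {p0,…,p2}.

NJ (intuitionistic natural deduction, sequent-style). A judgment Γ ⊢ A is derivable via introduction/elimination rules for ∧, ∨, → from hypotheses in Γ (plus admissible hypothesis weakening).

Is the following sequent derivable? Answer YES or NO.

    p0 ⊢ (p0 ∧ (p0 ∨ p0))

Derivation trace:
[∧I] p0 ⊢ (p0 ∧ (p0 ∨ p0))
  [Ax] p0 ⊢ p0
  [∨I₁] p0 ⊢ (p0 ∨ p0)
    [Ax] p0 ⊢ p0

Result: YES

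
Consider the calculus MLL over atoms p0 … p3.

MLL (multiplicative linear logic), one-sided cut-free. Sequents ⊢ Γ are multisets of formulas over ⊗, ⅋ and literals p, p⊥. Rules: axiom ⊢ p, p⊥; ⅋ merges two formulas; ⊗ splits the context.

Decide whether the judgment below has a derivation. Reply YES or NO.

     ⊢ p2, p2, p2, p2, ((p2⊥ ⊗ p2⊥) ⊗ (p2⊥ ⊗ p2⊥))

Derivation (root first):
[⊗]  ⊢ p2, p2, p2, p2, ((p2⊥ ⊗ p2⊥) ⊗ (p2⊥ ⊗ p2⊥))
  [⊗]  ⊢ p2, p2, (p2⊥ ⊗ p2⊥)
    [Ax]  ⊢ p2, p2⊥
    [Ax]  ⊢ p2, p2⊥
  [⊗]  ⊢ p2, p2, (p2⊥ ⊗ p2⊥)
    [Ax]  ⊢ p2, p2⊥
    [Ax]  ⊢ p2, p2⊥

Result: YES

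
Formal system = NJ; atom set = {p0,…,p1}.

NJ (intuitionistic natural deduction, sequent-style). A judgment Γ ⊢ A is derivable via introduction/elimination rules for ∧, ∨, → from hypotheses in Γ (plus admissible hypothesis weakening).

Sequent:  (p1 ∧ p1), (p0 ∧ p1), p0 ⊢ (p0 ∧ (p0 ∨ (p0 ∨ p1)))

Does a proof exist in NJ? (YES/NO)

Derivation trace:
[∧I] (p1 ∧ p1), (p0 ∧ p1), p0 ⊢ (p0 ∧ (p0 ∨ (p0 ∨ p1)))
  [Wk] p0, (p1 ∧ p1) ⊢ p0
    [Ax] p0 ⊢ p0
  [∨I₂] p0, (p0 ∧ p1) ⊢ (p0 ∨ (p0 ∨ p1))
    [∨I₁] p0, (p0 ∧ p1) ⊢ (p0 ∨ p1)
      [Wk] p0, (p0 ∧ p1) ⊢ p0
        [Ax] p0 ⊢ p0

Result: YES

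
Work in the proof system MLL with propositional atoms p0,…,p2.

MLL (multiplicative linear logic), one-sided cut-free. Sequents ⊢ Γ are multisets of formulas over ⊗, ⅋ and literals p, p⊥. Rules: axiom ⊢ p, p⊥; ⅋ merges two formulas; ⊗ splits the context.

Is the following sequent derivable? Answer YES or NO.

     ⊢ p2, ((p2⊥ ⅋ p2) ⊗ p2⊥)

Proof tree:
[⊗]  ⊢ p2, ((p2⊥ ⅋ p2) ⊗ p2⊥)
  [⅋]  ⊢ (p2⊥ ⅋ p2)
    [Ax]  ⊢ p2, p2⊥
  [Ax]  ⊢ p2, p2⊥

Result: YES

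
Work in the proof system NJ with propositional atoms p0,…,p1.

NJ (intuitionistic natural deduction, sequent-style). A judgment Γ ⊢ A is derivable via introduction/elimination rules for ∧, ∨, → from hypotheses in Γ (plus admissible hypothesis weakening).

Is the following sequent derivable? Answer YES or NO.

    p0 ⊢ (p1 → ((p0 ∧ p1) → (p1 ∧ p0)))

Derivation (root first):
[→I] p0 ⊢ (p1 → ((p0 ∧ p1) → (p1 ∧ p0)))
  [→I] p1, p0 ⊢ ((p0 ∧ p1) → (p1 ∧ p0))
    [∧I] p1, (p0 ∧ p1), p0 ⊢ (p1 ∧ p0)
      [Ax] p1 ⊢ p1
      [Wk] p0, (p0 ∧ p1) ⊢ p0
        [Ax] p0 ⊢ p0

Result: YES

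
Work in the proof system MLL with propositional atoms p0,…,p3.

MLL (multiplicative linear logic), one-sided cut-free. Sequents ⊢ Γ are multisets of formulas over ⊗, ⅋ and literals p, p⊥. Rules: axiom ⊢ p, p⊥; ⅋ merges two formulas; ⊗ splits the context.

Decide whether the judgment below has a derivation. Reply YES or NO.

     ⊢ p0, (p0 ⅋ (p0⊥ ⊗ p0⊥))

Derivation (root first):
[⅋]  ⊢ p0, (p0 ⅋ (p0⊥ ⊗ p0⊥))
  [⊗]  ⊢ p0, p0, (p0⊥ ⊗ p0⊥)
    [Ax]  ⊢ p0, p0⊥
    [Ax]  ⊢ p0, p0⊥

Result: YES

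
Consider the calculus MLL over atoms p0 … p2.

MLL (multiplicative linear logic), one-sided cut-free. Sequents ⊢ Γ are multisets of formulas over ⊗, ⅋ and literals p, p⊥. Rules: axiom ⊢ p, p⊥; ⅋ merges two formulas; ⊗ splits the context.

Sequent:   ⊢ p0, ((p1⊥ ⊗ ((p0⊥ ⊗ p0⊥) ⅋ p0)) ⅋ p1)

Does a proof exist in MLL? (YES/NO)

Derivation trace:
[⅋]  ⊢ p0, ((p1⊥ ⊗ ((p0⊥ ⊗ p0⊥) ⅋ p0)) ⅋ p1)
  [⊗]  ⊢ p1, p0, (p1⊥ ⊗ ((p0⊥ ⊗ p0⊥) ⅋ p0))
    [Ax]  ⊢ p1, p1⊥
    [⅋]  ⊢ p0, ((p0⊥ ⊗ p0⊥) ⅋ p0)
      [⊗]  ⊢ p0, p0, (p0⊥ ⊗ p0⊥)
        [Ax]  ⊢ p0, p0⊥
        [Ax]  ⊢ p0, p0⊥

Result: YES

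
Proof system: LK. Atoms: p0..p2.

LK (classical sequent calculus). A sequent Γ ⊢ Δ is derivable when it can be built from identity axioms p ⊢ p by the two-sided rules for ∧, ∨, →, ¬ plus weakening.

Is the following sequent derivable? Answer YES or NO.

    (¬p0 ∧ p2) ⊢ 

Truth-table refutation:
  v=000: Γ:[(¬p0 ∧ p2)=F] Δ:[] refutes=False
  v=001: Γ:[(¬p0 ∧ p2)=T] Δ:[] refutes=True  ← countermodel

Result: NO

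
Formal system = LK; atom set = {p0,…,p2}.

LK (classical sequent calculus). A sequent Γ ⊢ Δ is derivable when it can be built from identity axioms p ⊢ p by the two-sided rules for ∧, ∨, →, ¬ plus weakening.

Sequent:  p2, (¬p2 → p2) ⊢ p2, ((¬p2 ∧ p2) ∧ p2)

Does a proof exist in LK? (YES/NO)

Derivation (root first):
[∧R] p2, (¬p2 → p2) ⊢ p2, ((¬p2 ∧ p2) ∧ p2)
  [∧R] p2 ⊢ p2, (¬p2 ∧ p2)
    [¬R]  ⊢ p2, ¬p2
      [Ax] p2 ⊢ p2
    [Ax] p2 ⊢ p2
  [→L] (¬p2 → p2) ⊢ p2
    [¬R]  ⊢ p2, ¬p2
      [Ax] p2 ⊢ p2
    [Ax] p2 ⊢ p2

Result: YES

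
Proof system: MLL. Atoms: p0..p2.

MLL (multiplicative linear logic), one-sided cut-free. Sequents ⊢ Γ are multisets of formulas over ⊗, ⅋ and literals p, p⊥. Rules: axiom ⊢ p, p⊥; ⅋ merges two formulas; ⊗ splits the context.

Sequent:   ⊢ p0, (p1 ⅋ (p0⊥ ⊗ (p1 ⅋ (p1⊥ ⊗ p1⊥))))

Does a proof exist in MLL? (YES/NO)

Derivation (root first):
[⅋]  ⊢ p0, (p1 ⅋ (p0⊥ ⊗ (p1 ⅋ (p1⊥ ⊗ p1⊥))))
  [⊗]  ⊢ p0, p1, (p0⊥ ⊗ (p1 ⅋ (p1⊥ ⊗ p1⊥)))
    [Ax]  ⊢ p0, p0⊥
    [⅋]  ⊢ p1, (p1 ⅋ (p1⊥ ⊗ p1⊥))
      [⊗]  ⊢ p1, p1, (p1⊥ ⊗ p1⊥)
        [Ax]  ⊢ p1, p1⊥
        [Ax]  ⊢ p1, p1⊥

Result: YES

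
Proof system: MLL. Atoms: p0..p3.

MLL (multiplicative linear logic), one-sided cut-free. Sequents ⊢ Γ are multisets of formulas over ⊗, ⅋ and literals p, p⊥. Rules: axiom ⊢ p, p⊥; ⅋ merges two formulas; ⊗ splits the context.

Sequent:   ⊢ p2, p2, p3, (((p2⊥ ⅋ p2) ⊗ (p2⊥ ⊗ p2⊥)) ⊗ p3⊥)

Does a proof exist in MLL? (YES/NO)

Proof tree:
[⊗]  ⊢ p2, p2, p3, (((p2⊥ ⅋ p2) ⊗ (p2⊥ ⊗ p2⊥)) ⊗ p3⊥)
  [⊗]  ⊢ p2, p2, ((p2⊥ ⅋ p2) ⊗ (p2⊥ ⊗ p2⊥))
    [⅋]  ⊢ (p2⊥ ⅋ p2)
      [Ax]  ⊢ p2, p2⊥
    [⊗]  ⊢ p2, p2, (p2⊥ ⊗ p2⊥)
      [Ax]  ⊢ p2, p2⊥
      [Ax]  ⊢ p2, p2⊥
  [Ax]  ⊢ p3, p3⊥

Result: YES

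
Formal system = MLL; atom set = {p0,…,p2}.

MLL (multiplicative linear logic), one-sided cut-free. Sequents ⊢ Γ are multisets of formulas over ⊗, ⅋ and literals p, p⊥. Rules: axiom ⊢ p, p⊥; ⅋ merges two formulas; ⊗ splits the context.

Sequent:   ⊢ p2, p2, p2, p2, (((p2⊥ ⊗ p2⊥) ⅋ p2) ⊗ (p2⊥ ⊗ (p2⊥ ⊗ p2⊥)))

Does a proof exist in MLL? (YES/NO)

Derivation trace:
[⊗]  ⊢ p2, p2, p2, p2, (((p2⊥ ⊗ p2⊥) ⅋ p2) ⊗ (p2⊥ ⊗ (p2⊥ ⊗ p2⊥)))
  [⅋]  ⊢ p2, ((p2⊥ ⊗ p2⊥) ⅋ p2)
    [⊗]  ⊢ p2, p2, (p2⊥ ⊗ p2⊥)
      [Ax]  ⊢ p2, p2⊥
      [Ax]  ⊢ p2, p2⊥
  [⊗]  ⊢ p2, p2, p2, (p2⊥ ⊗ (p2⊥ ⊗ p2⊥))
    [Ax]  ⊢ p2, p2⊥
    [⊗]  ⊢ p2, p2, (p2⊥ ⊗ p2⊥)
      [Ax]  ⊢ p2, p2⊥
      [Ax]  ⊢ p2, p2⊥

Result: YES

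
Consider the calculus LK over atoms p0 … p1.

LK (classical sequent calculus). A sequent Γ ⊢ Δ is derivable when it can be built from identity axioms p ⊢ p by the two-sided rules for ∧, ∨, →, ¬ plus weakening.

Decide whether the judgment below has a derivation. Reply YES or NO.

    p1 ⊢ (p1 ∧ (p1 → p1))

Proof tree:
[∧R] p1 ⊢ (p1 ∧ (p1 → p1))
  [Ax] p1 ⊢ p1
  [→R]  ⊢ (p1 → p1)
    [Ax] p1 ⊢ p1

Result: YES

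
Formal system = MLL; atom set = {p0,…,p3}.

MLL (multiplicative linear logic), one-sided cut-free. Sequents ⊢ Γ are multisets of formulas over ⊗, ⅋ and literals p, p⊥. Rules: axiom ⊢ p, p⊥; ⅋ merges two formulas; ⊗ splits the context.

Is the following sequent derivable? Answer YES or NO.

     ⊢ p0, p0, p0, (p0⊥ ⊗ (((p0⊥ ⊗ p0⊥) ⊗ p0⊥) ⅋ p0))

Derivation trace:
[⊗]  ⊢ p0, p0, p0, (p0⊥ ⊗ (((p0⊥ ⊗ p0⊥) ⊗ p0⊥) ⅋ p0))
  [Ax]  ⊢ p0, p0⊥
  [⅋]  ⊢ p0, p0, (((p0⊥ ⊗ p0⊥) ⊗ p0⊥) ⅋ p0)
    [⊗]  ⊢ p0, p0, p0, ((p0⊥ ⊗ p0⊥) ⊗ p0⊥)
      [⊗]  ⊢ p0, p0, (p0⊥ ⊗ p0⊥)
        [Ax]  ⊢ p0, p0⊥
        [Ax]  ⊢ p0, p0⊥
      [Ax]  ⊢ p0, p0⊥

Result: YES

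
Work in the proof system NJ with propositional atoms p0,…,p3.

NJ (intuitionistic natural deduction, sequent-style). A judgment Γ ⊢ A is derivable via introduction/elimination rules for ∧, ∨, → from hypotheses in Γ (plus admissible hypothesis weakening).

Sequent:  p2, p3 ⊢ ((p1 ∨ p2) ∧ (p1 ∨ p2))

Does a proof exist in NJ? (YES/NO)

Derivation (root first):
[Wk] p2, p3 ⊢ ((p1 ∨ p2) ∧ (p1 ∨ p2))
  [∧I] p2 ⊢ ((p1 ∨ p2) ∧ (p1 ∨ p2))
    [∨I₂] p2 ⊢ (p1 ∨ p2)
      [Ax] p2 ⊢ p2
    [∨I₂] p2 ⊢ (p1 ∨ p2)
      [Ax] p2 ⊢ p2

Result: YES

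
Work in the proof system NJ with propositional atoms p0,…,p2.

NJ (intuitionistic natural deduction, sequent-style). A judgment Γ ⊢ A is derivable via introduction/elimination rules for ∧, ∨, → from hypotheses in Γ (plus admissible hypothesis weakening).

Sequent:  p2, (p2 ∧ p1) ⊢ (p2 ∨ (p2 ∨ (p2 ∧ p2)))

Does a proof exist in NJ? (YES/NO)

Derivation (root first):
[∨I₂] p2, (p2 ∧ p1) ⊢ (p2 ∨ (p2 ∨ (p2 ∧ p2)))
  [∨I₂] p2, (p2 ∧ p1) ⊢ (p2 ∨ (p2 ∧ p2))
    [∧I] p2, (p2 ∧ p1) ⊢ (p2 ∧ p2)
      [Ax] p2 ⊢ p2
      [Wk] p2, (p2 ∧ p1) ⊢ p2
        [Ax] p2 ⊢ p2

Result: YES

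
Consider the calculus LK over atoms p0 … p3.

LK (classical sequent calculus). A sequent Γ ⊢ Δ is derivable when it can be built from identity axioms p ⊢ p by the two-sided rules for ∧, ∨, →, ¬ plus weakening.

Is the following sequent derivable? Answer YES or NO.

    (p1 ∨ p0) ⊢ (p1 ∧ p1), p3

Truth-table refutation:
  v=0000: Γ:[(p1 ∨ p0)=F] Δ:[(p1 ∧ p1)=F, p3=F] refutes=False
  v=0001: Γ:[(p1 ∨ p0)=F] Δ:[(p1 ∧ p1)=F, p3=T] refutes=False
  v=0010: Γ:[(p1 ∨ p0)=F] Δ:[(p1 ∧ p1)=F, p3=F] refutes=False
  v=0011: Γ:[(p1 ∨ p0)=F] Δ:[(p1 ∧ p1)=F, p3=T] refutes=False
  v=0100: Γ:[(p1 ∨ p0)=T] Δ:[(p1 ∧ p1)=T, p3=F] refutes=False
  v=0101: Γ:[(p1 ∨ p0)=T] Δ:[(p1 ∧ p1)=T, p3=T] refutes=False
  v=0110: Γ:[(p1 ∨ p0)=T] Δ:[(p1 ∧ p1)=T, p3=F] refutes=False
  v=0111: Γ:[(p1 ∨ p0)=T] Δ:[(p1 ∧ p1)=T, p3=T] refutes=False
  v=1000: Γ:[(p1 ∨ p0)=T] Δ:[(p1 ∧ p1)=F, p3=F] refutes=True  ← countermodel

Result: NO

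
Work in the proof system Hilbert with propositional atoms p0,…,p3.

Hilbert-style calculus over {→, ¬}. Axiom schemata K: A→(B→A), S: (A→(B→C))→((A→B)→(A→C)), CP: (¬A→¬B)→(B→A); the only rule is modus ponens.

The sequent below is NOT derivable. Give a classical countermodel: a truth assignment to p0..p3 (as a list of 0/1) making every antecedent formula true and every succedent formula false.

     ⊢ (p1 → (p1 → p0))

Search for a countermodel by truth-table:
  v=0000: Γ:[] Δ:[(p1 → (p1 → p0))=T] refutes=False
  v=0001: Γ:[] Δ:[(p1 → (p1 → p0))=T] refutes=False
  v=0010: Γ:[] Δ:[(p1 → (p1 → p0))=T] refutes=False
  v=0011: Γ:[] Δ:[(p1 → (p1 → p0))=T] refutes=False
  v=0100: Γ:[] Δ:[(p1 → (p1 → p0))=F] refutes=True  ← countermodel

Result: [0, 1, 0, 0]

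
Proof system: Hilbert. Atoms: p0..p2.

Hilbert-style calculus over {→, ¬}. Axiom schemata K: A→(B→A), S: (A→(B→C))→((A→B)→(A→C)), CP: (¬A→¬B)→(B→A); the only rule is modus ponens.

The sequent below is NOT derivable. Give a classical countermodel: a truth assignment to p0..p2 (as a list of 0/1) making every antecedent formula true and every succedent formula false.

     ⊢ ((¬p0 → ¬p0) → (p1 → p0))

Enumerate valuations to refute Γ ⊢ Δ:
  v=000: Γ:[] Δ:[((¬p0 → ¬p0) → (p1 → p0))=T] refutes=False
  v=001: Γ:[] Δ:[((¬p0 → ¬p0) → (p1 → p0))=T] refutes=False
  v=010: Γ:[] Δ:[((¬p0 → ¬p0) → (p1 → p0))=F] refutes=True  ← countermodel

Result: [0, 1, 0]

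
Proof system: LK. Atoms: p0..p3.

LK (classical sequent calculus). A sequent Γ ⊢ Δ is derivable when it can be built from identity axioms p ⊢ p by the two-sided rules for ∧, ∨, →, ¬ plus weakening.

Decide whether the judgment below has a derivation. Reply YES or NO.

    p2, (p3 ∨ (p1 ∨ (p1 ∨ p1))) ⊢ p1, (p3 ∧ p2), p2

Derivation trace:
[WR] p2, (p3 ∨ (p1 ∨ (p1 ∨ p1))) ⊢ p1, (p3 ∧ p2), p2
  [∨L] p2, (p3 ∨ (p1 ∨ (p1 ∨ p1))) ⊢ p1, (p3 ∧ p2)
    [∧R] p2, p3 ⊢ (p3 ∧ p2)
      [Ax] p3 ⊢ p3
      [Ax] p2 ⊢ p2
    [∨L] (p1 ∨ (p1 ∨ p1)) ⊢ p1
      [Ax] p1 ⊢ p1
      [∨L] (p1 ∨ p1) ⊢ p1
        [Ax] p1 ⊢ p1
        [Ax] p1 ⊢ p1

Result: YES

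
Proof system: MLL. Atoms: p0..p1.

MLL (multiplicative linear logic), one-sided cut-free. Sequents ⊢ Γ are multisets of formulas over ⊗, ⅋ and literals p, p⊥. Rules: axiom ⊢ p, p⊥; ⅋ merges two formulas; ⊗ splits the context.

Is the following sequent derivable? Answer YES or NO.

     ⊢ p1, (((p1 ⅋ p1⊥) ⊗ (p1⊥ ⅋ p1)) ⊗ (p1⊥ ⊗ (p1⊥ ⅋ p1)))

Derivation trace:
[⊗]  ⊢ p1, (((p1 ⅋ p1⊥) ⊗ (p1⊥ ⅋ p1)) ⊗ (p1⊥ ⊗ (p1⊥ ⅋ p1)))
  [⊗]  ⊢ ((p1 ⅋ p1⊥) ⊗ (p1⊥ ⅋ p1))
    [⅋]  ⊢ (p1 ⅋ p1⊥)
      [Ax]  ⊢ p1, p1⊥
    [⅋]  ⊢ (p1⊥ ⅋ p1)
      [Ax]  ⊢ p1, p1⊥
  [⊗]  ⊢ p1, (p1⊥ ⊗ (p1⊥ ⅋ p1))
    [Ax]  ⊢ p1, p1⊥
    [⅋]  ⊢ (p1⊥ ⅋ p1)
      [Ax]  ⊢ p1, p1⊥

Result: YES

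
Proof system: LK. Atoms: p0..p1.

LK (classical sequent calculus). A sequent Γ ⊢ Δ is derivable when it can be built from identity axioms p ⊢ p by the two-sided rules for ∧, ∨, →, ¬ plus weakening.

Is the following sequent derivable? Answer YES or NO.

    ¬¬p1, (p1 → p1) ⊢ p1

Derivation (root first):
[→L] ¬¬p1, (p1 → p1) ⊢ p1
  [¬L] ¬¬p1 ⊢ p1
    [¬R]  ⊢ p1, ¬p1
      [Ax] p1 ⊢ p1
  [Ax] p1 ⊢ p1

Result: YES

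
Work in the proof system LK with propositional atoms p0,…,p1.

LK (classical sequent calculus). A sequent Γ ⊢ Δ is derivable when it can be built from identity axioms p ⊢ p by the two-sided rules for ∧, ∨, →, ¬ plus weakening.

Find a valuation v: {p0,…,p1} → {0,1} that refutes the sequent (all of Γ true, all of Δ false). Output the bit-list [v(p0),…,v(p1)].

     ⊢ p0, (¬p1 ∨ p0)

Search for a countermodel by truth-table:
  v=00: Γ:[] Δ:[p0=F, (¬p1 ∨ p0)=T] refutes=False
  v=01: Γ:[] Δ:[p0=F, (¬p1 ∨ p0)=F] refutes=True  ← countermodel

Result: [0, 1]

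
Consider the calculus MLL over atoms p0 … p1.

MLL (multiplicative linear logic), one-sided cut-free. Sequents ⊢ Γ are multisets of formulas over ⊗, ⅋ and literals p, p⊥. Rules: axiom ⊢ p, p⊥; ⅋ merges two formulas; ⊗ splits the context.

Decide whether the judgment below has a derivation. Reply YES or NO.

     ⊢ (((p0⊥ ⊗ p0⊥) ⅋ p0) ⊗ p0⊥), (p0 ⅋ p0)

Derivation trace:
[⅋]  ⊢ (((p0⊥ ⊗ p0⊥) ⅋ p0) ⊗ p0⊥), (p0 ⅋ p0)
  [⊗]  ⊢ p0, p0, (((p0⊥ ⊗ p0⊥) ⅋ p0) ⊗ p0⊥)
    [⅋]  ⊢ p0, ((p0⊥ ⊗ p0⊥) ⅋ p0)
      [⊗]  ⊢ p0, p0, (p0⊥ ⊗ p0⊥)
        [Ax]  ⊢ p0, p0⊥
        [Ax]  ⊢ p0, p0⊥
    [Ax]  ⊢ p0, p0⊥

Result: YES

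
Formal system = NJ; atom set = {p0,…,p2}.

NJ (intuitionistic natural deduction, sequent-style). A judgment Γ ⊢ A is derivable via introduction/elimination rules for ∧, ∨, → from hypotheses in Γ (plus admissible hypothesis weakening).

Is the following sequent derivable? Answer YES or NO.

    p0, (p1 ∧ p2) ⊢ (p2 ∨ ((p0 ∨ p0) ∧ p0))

Derivation (root first):
[∨I₂] p0, (p1 ∧ p2) ⊢ (p2 ∨ ((p0 ∨ p0) ∧ p0))
  [Wk] p0, (p1 ∧ p2) ⊢ ((p0 ∨ p0) ∧ p0)
    [∧I] p0 ⊢ ((p0 ∨ p0) ∧ p0)
      [∨I₁] p0 ⊢ (p0 ∨ p0)
        [Ax] p0 ⊢ p0
      [Ax] p0 ⊢ p0

Result: YES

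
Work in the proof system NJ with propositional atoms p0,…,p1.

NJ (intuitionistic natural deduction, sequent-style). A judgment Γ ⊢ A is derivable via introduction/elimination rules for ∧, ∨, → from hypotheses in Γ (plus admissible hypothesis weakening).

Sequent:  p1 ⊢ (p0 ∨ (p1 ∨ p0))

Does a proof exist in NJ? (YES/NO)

Derivation (root first):
[∨I₂] p1 ⊢ (p0 ∨ (p1 ∨ p0))
  [∨I₁] p1 ⊢ (p1 ∨ p0)
    [Ax] p1 ⊢ p1

Result: YES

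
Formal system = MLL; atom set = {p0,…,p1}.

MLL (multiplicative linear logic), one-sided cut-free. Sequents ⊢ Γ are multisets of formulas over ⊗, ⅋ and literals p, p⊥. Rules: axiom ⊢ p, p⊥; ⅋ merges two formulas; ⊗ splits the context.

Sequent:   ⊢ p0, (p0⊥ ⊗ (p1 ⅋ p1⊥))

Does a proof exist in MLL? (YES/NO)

Proof tree:
[⊗]  ⊢ p0, (p0⊥ ⊗ (p1 ⅋ p1⊥))
  [Ax]  ⊢ p0, p0⊥
  [⅋]  ⊢ (p1 ⅋ p1⊥)
    [Ax]  ⊢ p1, p1⊥

Result: YES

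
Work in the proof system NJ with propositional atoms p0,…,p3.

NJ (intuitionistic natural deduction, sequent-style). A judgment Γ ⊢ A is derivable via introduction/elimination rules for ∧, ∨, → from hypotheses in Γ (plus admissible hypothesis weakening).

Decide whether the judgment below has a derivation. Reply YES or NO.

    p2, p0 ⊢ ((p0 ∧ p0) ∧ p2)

Derivation (root first):
[∧I] p2, p0 ⊢ ((p0 ∧ p0) ∧ p2)
  [∧I] p0 ⊢ (p0 ∧ p0)
    [Ax] p0 ⊢ p0
    [Ax] p0 ⊢ p0
  [Ax] p2 ⊢ p2

Result: YES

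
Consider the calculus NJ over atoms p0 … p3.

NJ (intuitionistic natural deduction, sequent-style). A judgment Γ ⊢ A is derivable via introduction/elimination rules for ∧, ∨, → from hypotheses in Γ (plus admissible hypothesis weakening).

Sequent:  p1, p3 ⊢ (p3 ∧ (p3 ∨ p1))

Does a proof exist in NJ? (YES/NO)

Proof tree:
[∧I] p1, p3 ⊢ (p3 ∧ (p3 ∨ p1))
  [Ax] p3 ⊢ p3
  [∨I₁] p3, p1 ⊢ (p3 ∨ p1)
    [Wk] p3, p1 ⊢ p3
      [Ax] p3 ⊢ p3

Result: YES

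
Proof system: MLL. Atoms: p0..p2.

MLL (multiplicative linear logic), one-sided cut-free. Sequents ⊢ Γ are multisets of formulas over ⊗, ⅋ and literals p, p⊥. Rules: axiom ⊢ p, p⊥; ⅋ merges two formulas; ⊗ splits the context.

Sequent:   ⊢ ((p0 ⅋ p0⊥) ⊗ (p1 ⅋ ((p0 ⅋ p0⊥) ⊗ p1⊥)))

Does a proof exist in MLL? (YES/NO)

Proof tree:
[⊗]  ⊢ ((p0 ⅋ p0⊥) ⊗ (p1 ⅋ ((p0 ⅋ p0⊥) ⊗ p1⊥)))
  [⅋]  ⊢ (p0 ⅋ p0⊥)
    [Ax]  ⊢ p0, p0⊥
  [⅋]  ⊢ (p1 ⅋ ((p0 ⅋ p0⊥) ⊗ p1⊥))
    [⊗]  ⊢ p1, ((p0 ⅋ p0⊥) ⊗ p1⊥)
      [⅋]  ⊢ (p0 ⅋ p0⊥)
        [Ax]  ⊢ p0, p0⊥
      [Ax]  ⊢ p1, p1⊥

Result: YES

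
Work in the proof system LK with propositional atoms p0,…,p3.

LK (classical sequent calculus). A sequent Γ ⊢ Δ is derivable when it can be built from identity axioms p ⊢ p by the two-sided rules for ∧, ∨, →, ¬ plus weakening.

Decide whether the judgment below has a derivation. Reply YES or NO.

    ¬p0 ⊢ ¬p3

Search for a countermodel by truth-table:
  v=0000: Γ:[¬p0=T] Δ:[¬p3=T] refutes=False
  v=0001: Γ:[¬p0=T] Δ:[¬p3=F] refutes=True  ← countermodel

Result: NO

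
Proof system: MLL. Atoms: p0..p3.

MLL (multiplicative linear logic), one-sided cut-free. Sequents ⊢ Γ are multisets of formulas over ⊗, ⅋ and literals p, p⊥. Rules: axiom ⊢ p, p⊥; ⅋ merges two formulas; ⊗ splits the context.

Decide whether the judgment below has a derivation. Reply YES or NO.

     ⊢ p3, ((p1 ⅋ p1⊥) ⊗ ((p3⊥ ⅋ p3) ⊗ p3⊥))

Derivation (root first):
[⊗]  ⊢ p3, ((p1 ⅋ p1⊥) ⊗ ((p3⊥ ⅋ p3) ⊗ p3⊥))
  [⅋]  ⊢ (p1 ⅋ p1⊥)
    [Ax]  ⊢ p1, p1⊥
  [⊗]  ⊢ p3, ((p3⊥ ⅋ p3) ⊗ p3⊥)
    [⅋]  ⊢ (p3⊥ ⅋ p3)
      [Ax]  ⊢ p3, p3⊥
    [Ax]  ⊢ p3, p3⊥

Result: YES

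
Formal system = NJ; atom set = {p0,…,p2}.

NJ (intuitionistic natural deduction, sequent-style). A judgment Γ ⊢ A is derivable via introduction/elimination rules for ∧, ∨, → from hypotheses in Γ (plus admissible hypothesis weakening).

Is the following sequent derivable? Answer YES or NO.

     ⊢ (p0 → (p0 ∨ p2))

Derivation trace:
[→I]  ⊢ (p0 → (p0 ∨ p2))
  [∨I₁] p0 ⊢ (p0 ∨ p2)
    [Ax] p0 ⊢ p0

Result: YES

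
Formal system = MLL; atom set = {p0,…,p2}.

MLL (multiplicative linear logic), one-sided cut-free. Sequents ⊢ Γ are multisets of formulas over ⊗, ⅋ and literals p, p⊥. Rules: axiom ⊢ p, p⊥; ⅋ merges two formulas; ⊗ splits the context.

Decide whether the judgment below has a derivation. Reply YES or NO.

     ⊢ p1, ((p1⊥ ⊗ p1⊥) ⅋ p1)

Proof tree:
[⅋]  ⊢ p1, ((p1⊥ ⊗ p1⊥) ⅋ p1)
  [⊗]  ⊢ p1, p1, (p1⊥ ⊗ p1⊥)
    [Ax]  ⊢ p1, p1⊥
    [Ax]  ⊢ p1, p1⊥

Result: YES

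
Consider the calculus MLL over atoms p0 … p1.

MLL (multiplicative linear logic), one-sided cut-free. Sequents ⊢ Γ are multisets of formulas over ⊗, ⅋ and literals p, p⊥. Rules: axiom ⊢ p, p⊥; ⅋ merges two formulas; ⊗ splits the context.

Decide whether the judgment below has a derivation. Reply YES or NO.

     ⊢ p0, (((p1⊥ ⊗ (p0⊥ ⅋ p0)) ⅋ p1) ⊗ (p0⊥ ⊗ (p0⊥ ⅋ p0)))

Derivation (root first):
[⊗]  ⊢ p0, (((p1⊥ ⊗ (p0⊥ ⅋ p0)) ⅋ p1) ⊗ (p0⊥ ⊗ (p0⊥ ⅋ p0)))
  [⅋]  ⊢ ((p1⊥ ⊗ (p0⊥ ⅋ p0)) ⅋ p1)
    [⊗]  ⊢ p1, (p1⊥ ⊗ (p0⊥ ⅋ p0))
      [Ax]  ⊢ p1, p1⊥
      [⅋]  ⊢ (p0⊥ ⅋ p0)
        [Ax]  ⊢ p0, p0⊥
  [⊗]  ⊢ p0, (p0⊥ ⊗ (p0⊥ ⅋ p0))
    [Ax]  ⊢ p0, p0⊥
    [⅋]  ⊢ (p0⊥ ⅋ p0)
      [Ax]  ⊢ p0, p0⊥

Result: YES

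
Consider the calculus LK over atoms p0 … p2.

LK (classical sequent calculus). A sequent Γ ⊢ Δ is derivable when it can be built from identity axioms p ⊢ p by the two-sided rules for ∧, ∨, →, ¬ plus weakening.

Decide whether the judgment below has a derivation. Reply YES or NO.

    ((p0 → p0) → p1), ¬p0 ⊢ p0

Truth-table refutation:
  v=000: Γ:[((p0 → p0) → p1)=F, ¬p0=T] Δ:[p0=F] refutes=False
  v=001: Γ:[((p0 → p0) → p1)=F, ¬p0=T] Δ:[p0=F] refutes=False
  v=010: Γ:[((p0 → p0) → p1)=T, ¬p0=T] Δ:[p0=F] refutes=True  ← countermodel

Result: NO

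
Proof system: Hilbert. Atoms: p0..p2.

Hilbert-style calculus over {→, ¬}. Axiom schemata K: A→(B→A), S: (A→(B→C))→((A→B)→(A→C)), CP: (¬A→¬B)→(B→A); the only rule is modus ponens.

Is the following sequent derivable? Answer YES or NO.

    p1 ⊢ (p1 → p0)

Search for a countermodel by truth-table:
  v=000: Γ:[p1=F] Δ:[(p1 → p0)=T] refutes=False
  v=001: Γ:[p1=F] Δ:[(p1 → p0)=T] refutes=False
  v=010: Γ:[p1=T] Δ:[(p1 → p0)=F] refutes=True  ← countermodel

Result: NO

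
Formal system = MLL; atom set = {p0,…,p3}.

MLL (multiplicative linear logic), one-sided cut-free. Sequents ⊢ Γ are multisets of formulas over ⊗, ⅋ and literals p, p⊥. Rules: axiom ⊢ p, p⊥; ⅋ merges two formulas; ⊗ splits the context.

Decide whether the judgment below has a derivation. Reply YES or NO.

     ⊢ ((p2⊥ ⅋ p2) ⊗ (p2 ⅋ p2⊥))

Derivation trace:
[⊗]  ⊢ ((p2⊥ ⅋ p2) ⊗ (p2 ⅋ p2⊥))
  [⅋]  ⊢ (p2⊥ ⅋ p2)
    [Ax]  ⊢ p2, p2⊥
  [⅋]  ⊢ (p2 ⅋ p2⊥)
    [Ax]  ⊢ p2, p2⊥

Result: YES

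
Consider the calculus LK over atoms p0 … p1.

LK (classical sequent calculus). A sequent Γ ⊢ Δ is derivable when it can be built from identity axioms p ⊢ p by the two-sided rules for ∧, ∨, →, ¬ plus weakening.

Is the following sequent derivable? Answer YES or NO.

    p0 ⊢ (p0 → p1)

Enumerate valuations to refute Γ ⊢ Δ:
  v=00: Γ:[p0=F] Δ:[(p0 → p1)=T] refutes=False
  v=01: Γ:[p0=F] Δ:[(p0 → p1)=T] refutes=False
  v=10: Γ:[p0=T] Δ:[(p0 → p1)=F] refutes=True  ← countermodel

Result: NO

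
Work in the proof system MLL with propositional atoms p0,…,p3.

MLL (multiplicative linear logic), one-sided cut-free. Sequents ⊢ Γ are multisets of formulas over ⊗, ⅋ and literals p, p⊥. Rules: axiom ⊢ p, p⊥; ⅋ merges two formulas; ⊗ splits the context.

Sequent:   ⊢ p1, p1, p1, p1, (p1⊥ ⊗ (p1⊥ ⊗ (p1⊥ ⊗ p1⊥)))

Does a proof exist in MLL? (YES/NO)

Derivation trace:
[⊗]  ⊢ p1, p1, p1, p1, (p1⊥ ⊗ (p1⊥ ⊗ (p1⊥ ⊗ p1⊥)))
  [Ax]  ⊢ p1, p1⊥
  [⊗]  ⊢ p1, p1, p1, (p1⊥ ⊗ (p1⊥ ⊗ p1⊥))
    [Ax]  ⊢ p1, p1⊥
    [⊗]  ⊢ p1, p1, (p1⊥ ⊗ p1⊥)
      [Ax]  ⊢ p1, p1⊥
      [Ax]  ⊢ p1, p1⊥

Result: YES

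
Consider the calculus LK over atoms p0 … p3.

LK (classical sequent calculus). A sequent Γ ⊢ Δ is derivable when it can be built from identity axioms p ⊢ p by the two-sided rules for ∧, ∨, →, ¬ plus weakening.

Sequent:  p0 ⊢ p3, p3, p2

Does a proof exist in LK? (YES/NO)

Enumerate valuations to refute Γ ⊢ Δ:
  v=0000: Γ:[p0=F] Δ:[p3=F, p3=F, p2=F] refutes=False
  v=0001: Γ:[p0=F] Δ:[p3=T, p3=T, p2=F] refutes=False
  v=0010: Γ:[p0=F] Δ:[p3=F, p3=F, p2=T] refutes=False
  v=0011: Γ:[p0=F] Δ:[p3=T, p3=T, p2=T] refutes=False
  v=0100: Γ:[p0=F] Δ:[p3=F, p3=F, p2=F] refutes=False
  v=0101: Γ:[p0=F] Δ:[p3=T, p3=T, p2=F] refutes=False
  v=0110: Γ:[p0=F] Δ:[p3=F, p3=F, p2=T] refutes=False
  v=0111: Γ:[p0=F] Δ:[p3=T, p3=T, p2=T] refutes=False
  v=1000: Γ:[p0=T] Δ:[p3=F, p3=F, p2=F] refutes=True  ← countermodel

Result: NO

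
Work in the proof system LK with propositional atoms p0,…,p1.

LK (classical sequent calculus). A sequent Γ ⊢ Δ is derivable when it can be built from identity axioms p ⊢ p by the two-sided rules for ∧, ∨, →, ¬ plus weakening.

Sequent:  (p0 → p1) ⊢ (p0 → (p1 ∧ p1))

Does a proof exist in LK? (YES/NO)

Derivation (root first):
[→R] (p0 → p1) ⊢ (p0 → (p1 ∧ p1))
  [→L] p0, (p0 → p1) ⊢ (p1 ∧ p1)
    [Ax] p0 ⊢ p0
    [∧R] p1 ⊢ (p1 ∧ p1)
      [Ax] p1 ⊢ p1
      [Ax] p1 ⊢ p1

Result: YES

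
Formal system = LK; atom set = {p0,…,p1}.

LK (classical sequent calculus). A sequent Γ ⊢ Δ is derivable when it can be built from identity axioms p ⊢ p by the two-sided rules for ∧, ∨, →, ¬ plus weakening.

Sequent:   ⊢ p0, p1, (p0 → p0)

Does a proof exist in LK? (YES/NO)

Derivation (root first):
[→R]  ⊢ p0, p1, (p0 → p0)
  [WR] p0 ⊢ p0, p0, p1
    [WR] p0 ⊢ p0, p0
      [Ax] p0 ⊢ p0

Result: YES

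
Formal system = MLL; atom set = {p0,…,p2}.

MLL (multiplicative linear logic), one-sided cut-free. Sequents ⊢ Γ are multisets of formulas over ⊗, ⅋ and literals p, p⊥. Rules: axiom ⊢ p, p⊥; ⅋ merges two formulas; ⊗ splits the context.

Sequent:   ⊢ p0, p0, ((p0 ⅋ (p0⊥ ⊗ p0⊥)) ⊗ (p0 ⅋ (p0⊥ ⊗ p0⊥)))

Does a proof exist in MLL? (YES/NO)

Derivation trace:
[⊗]  ⊢ p0, p0, ((p0 ⅋ (p0⊥ ⊗ p0⊥)) ⊗ (p0 ⅋ (p0⊥ ⊗ p0⊥)))
  [⅋]  ⊢ p0, (p0 ⅋ (p0⊥ ⊗ p0⊥))
    [⊗]  ⊢ p0, p0, (p0⊥ ⊗ p0⊥)
      [Ax]  ⊢ p0, p0⊥
      [Ax]  ⊢ p0, p0⊥
  [⅋]  ⊢ p0, (p0 ⅋ (p0⊥ ⊗ p0⊥))
    [⊗]  ⊢ p0, p0, (p0⊥ ⊗ p0⊥)
      [Ax]  ⊢ p0, p0⊥
      [Ax]  ⊢ p0, p0⊥

Result: YES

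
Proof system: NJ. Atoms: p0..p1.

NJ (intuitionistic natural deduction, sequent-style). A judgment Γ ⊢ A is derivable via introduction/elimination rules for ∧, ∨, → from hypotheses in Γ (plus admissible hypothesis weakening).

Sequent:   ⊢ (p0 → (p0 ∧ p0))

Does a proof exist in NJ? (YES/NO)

Derivation (root first):
[→I]  ⊢ (p0 → (p0 ∧ p0))
  [∧I] p0 ⊢ (p0 ∧ p0)
    [Ax] p0 ⊢ p0
    [Ax] p0 ⊢ p0

Result: YES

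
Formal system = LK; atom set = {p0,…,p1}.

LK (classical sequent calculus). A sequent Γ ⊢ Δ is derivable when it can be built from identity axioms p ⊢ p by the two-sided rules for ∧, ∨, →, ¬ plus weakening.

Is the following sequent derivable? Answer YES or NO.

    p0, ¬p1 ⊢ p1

Enumerate valuations to refute Γ ⊢ Δ:
  v=00: Γ:[p0=F, ¬p1=T] Δ:[p1=F] refutes=False
  v=01: Γ:[p0=F, ¬p1=F] Δ:[p1=T] refutes=False
  v=10: Γ:[p0=T, ¬p1=T] Δ:[p1=F] refutes=True  ← countermodel

Result: NO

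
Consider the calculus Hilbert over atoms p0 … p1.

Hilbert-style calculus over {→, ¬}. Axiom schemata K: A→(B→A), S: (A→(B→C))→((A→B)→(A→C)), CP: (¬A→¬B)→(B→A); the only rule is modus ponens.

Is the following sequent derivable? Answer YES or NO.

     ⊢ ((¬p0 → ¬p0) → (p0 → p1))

Search for a countermodel by truth-table:
  v=00: Γ:[] Δ:[((¬p0 → ¬p0) → (p0 → p1))=T] refutes=False
  v=01: Γ:[] Δ:[((¬p0 → ¬p0) → (p0 → p1))=T] refutes=False
  v=10: Γ:[] Δ:[((¬p0 → ¬p0) → (p0 → p1))=F] refutes=True  ← countermodel

Result: NO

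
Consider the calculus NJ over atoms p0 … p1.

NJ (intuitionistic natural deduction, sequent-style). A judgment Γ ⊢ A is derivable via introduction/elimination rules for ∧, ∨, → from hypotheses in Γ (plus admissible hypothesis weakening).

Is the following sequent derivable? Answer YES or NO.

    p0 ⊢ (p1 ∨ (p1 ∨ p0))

Proof tree:
[∨I₂] p0 ⊢ (p1 ∨ (p1 ∨ p0))
  [∨I₂] p0 ⊢ (p1 ∨ p0)
    [Ax] p0 ⊢ p0

Result: YES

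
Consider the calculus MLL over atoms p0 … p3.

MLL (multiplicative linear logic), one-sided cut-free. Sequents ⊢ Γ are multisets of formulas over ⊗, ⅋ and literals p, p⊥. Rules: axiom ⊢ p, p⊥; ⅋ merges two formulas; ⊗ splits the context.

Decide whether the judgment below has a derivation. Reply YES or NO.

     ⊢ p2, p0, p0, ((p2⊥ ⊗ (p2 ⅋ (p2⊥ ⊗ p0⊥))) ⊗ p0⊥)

Derivation (root first):
[⊗]  ⊢ p2, p0, p0, ((p2⊥ ⊗ (p2 ⅋ (p2⊥ ⊗ p0⊥))) ⊗ p0⊥)
  [⊗]  ⊢ p2, p0, (p2⊥ ⊗ (p2 ⅋ (p2⊥ ⊗ p0⊥)))
    [Ax]  ⊢ p2, p2⊥
    [⅋]  ⊢ p0, (p2 ⅋ (p2⊥ ⊗ p0⊥))
      [⊗]  ⊢ p2, p0, (p2⊥ ⊗ p0⊥)
        [Ax]  ⊢ p2, p2⊥
        [Ax]  ⊢ p0, p0⊥
  [Ax]  ⊢ p0, p0⊥

Result: YES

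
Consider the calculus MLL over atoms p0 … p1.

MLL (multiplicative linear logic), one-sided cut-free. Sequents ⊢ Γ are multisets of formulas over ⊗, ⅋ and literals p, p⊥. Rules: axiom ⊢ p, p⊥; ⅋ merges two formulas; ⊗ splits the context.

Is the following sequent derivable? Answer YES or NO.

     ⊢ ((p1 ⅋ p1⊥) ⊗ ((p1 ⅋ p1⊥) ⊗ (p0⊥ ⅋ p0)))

Derivation (root first):
[⊗]  ⊢ ((p1 ⅋ p1⊥) ⊗ ((p1 ⅋ p1⊥) ⊗ (p0⊥ ⅋ p0)))
  [⅋]  ⊢ (p1 ⅋ p1⊥)
    [Ax]  ⊢ p1, p1⊥
  [⊗]  ⊢ ((p1 ⅋ p1⊥) ⊗ (p0⊥ ⅋ p0))
    [⅋]  ⊢ (p1 ⅋ p1⊥)
      [Ax]  ⊢ p1, p1⊥
    [⅋]  ⊢ (p0⊥ ⅋ p0)
      [Ax]  ⊢ p0, p0⊥

Result: YES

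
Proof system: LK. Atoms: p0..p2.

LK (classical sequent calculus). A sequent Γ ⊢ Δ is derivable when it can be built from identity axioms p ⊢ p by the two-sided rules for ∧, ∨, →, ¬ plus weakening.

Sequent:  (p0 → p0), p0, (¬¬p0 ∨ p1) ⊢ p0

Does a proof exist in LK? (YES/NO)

Proof tree:
[∨L] (p0 → p0), p0, (¬¬p0 ∨ p1) ⊢ p0
  [¬L] ¬¬p0 ⊢ p0
    [¬R]  ⊢ p0, ¬p0
      [Ax] p0 ⊢ p0
  [WL] p0, (p0 → p0), p1 ⊢ p0
    [→L] p0, (p0 → p0) ⊢ p0
      [Ax] p0 ⊢ p0
      [Ax] p0 ⊢ p0

Result: YES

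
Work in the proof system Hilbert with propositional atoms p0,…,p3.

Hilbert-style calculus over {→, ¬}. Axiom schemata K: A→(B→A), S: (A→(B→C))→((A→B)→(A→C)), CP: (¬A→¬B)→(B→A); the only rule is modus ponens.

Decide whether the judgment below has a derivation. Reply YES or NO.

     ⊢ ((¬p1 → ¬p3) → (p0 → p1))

Enumerate valuations to refute Γ ⊢ Δ:
  v=0000: Γ:[] Δ:[((¬p1 → ¬p3) → (p0 → p1))=T] refutes=False
  v=0001: Γ:[] Δ:[((¬p1 → ¬p3) → (p0 → p1))=T] refutes=False
  v=0010: Γ:[] Δ:[((¬p1 → ¬p3) → (p0 → p1))=T] refutes=False
  v=0011: Γ:[] Δ:[((¬p1 → ¬p3) → (p0 → p1))=T] refutes=False
  v=0100: Γ:[] Δ:[((¬p1 → ¬p3) → (p0 → p1))=T] refutes=False
  v=0101: Γ:[] Δ:[((¬p1 → ¬p3) → (p0 → p1))=T] refutes=False
  v=0110: Γ:[] Δ:[((¬p1 → ¬p3) → (p0 → p1))=T] refutes=False
  v=0111: Γ:[] Δ:[((¬p1 → ¬p3) → (p0 → p1))=T] refutes=False
  v=1000: Γ:[] Δ:[((¬p1 → ¬p3) → (p0 → p1))=F] refutes=True  ← countermodel

Result: NO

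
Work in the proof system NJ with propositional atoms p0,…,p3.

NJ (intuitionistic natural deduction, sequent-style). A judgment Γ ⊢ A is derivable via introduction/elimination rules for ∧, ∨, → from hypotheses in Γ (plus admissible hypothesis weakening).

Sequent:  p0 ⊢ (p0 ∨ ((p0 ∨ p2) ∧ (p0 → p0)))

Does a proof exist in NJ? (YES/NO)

Derivation (root first):
[∨I₂] p0 ⊢ (p0 ∨ ((p0 ∨ p2) ∧ (p0 → p0)))
  [∧I] p0 ⊢ ((p0 ∨ p2) ∧ (p0 → p0))
    [∨I₁] p0 ⊢ (p0 ∨ p2)
      [Ax] p0 ⊢ p0
    [→I]  ⊢ (p0 → p0)
      [Ax] p0 ⊢ p0

Result: YES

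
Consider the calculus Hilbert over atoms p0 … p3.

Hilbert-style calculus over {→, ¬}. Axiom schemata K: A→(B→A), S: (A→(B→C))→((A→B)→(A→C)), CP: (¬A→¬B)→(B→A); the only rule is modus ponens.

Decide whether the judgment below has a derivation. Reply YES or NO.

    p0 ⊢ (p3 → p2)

Search for a countermodel by truth-table:
  v=0000: Γ:[p0=F] Δ:[(p3 → p2)=T] refutes=False
  v=0001: Γ:[p0=F] Δ:[(p3 → p2)=F] refutes=False
  v=0010: Γ:[p0=F] Δ:[(p3 → p2)=T] refutes=False
  v=0011: Γ:[p0=F] Δ:[(p3 → p2)=T] refutes=False
  v=0100: Γ:[p0=F] Δ:[(p3 → p2)=T] refutes=False
  v=0101: Γ:[p0=F] Δ:[(p3 → p2)=F] refutes=False
  v=0110: Γ:[p0=F] Δ:[(p3 → p2)=T] refutes=False
  v=0111: Γ:[p0=F] Δ:[(p3 → p2)=T] refutes=False
  v=1000: Γ:[p0=T] Δ:[(p3 → p2)=T] refutes=False
  v=1001: Γ:[p0=T] Δ:[(p3 → p2)=F] refutes=True  ← countermodel

Result: NO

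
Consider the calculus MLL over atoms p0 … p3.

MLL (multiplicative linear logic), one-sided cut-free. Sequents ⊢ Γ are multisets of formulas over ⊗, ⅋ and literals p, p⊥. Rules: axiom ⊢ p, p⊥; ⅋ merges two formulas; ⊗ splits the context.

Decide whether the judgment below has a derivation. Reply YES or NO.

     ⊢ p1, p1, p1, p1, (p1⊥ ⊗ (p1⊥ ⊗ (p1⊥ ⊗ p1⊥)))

Derivation trace:
[⊗]  ⊢ p1, p1, p1, p1, (p1⊥ ⊗ (p1⊥ ⊗ (p1⊥ ⊗ p1⊥)))
  [Ax]  ⊢ p1, p1⊥
  [⊗]  ⊢ p1, p1, p1, (p1⊥ ⊗ (p1⊥ ⊗ p1⊥))
    [Ax]  ⊢ p1, p1⊥
    [⊗]  ⊢ p1, p1, (p1⊥ ⊗ p1⊥)
      [Ax]  ⊢ p1, p1⊥
      [Ax]  ⊢ p1, p1⊥

Result: YES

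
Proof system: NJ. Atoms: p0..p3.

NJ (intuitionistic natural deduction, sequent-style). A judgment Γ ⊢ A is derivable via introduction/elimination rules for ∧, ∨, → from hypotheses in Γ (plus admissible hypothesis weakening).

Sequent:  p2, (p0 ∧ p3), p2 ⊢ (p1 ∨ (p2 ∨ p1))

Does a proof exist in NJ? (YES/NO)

Derivation trace:
[∨I₂] p2, (p0 ∧ p3), p2 ⊢ (p1 ∨ (p2 ∨ p1))
  [Wk] p2, (p0 ∧ p3), p2 ⊢ (p2 ∨ p1)
    [∨I₁] p2, (p0 ∧ p3) ⊢ (p2 ∨ p1)
      [Wk] p2, (p0 ∧ p3) ⊢ p2
        [Ax] p2 ⊢ p2

Result: YES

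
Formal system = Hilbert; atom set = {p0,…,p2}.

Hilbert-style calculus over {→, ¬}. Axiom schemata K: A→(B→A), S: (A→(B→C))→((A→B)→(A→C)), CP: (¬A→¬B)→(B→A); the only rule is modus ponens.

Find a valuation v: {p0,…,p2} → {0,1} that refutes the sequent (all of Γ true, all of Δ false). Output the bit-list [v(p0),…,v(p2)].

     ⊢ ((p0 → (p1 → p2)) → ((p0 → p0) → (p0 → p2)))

Search for a countermodel by truth-table:
  v=000: Γ:[] Δ:[((p0 → (p1 → p2)) → ((p0 → p0) → (p0 → p2)))=T] refutes=False
  v=001: Γ:[] Δ:[((p0 → (p1 → p2)) → ((p0 → p0) → (p0 → p2)))=T] refutes=False
  v=010: Γ:[] Δ:[((p0 → (p1 → p2)) → ((p0 → p0) → (p0 → p2)))=T] refutes=False
  v=011: Γ:[] Δ:[((p0 → (p1 → p2)) → ((p0 → p0) → (p0 → p2)))=T] refutes=False
  v=100: Γ:[] Δ:[((p0 → (p1 → p2)) → ((p0 → p0) → (p0 → p2)))=F] refutes=True  ← countermodel

Result: [1, 0, 0]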